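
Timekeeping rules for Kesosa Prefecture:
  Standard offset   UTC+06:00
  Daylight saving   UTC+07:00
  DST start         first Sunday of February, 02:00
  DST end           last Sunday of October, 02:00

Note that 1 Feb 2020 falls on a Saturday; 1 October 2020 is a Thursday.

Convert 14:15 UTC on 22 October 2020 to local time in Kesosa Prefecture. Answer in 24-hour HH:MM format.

21:15

1 February 2020 is a Saturday, so the first Sunday is February 2.
1 October 2020 is a Thursday, so Sundays fall on 4, 11, 18, 25; the last is October 25.
At the standard offset (UTC+06:00), 14:15 UTC + 6h = 20:15 Kesosa Prefecture standard time.
Daylight saving runs 2 February – 25 October; the standard-time date in Kesosa Prefecture, 22 October 2020, is inside that window, so Kesosa Prefecture is at UTC+07:00.
14:15 UTC + 7h = 21:15 local.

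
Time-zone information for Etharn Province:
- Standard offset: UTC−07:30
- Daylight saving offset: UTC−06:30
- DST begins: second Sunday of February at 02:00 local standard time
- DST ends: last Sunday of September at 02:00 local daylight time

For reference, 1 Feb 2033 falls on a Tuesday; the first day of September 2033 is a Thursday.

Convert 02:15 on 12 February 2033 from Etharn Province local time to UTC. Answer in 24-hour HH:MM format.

09:45

1 February 2033 is a Tuesday, so the first Sunday is February 6 and the second is February 13.
1 September 2033 is a Thursday, so Sundays fall on 4, 11, 18, 25; the last is September 25.
Daylight saving runs 13 February – 25 September; 12 February 2033 is outside that window, so Etharn Province is on standard time at UTC−07:30.
02:15 local + 7h30m = 09:45 UTC.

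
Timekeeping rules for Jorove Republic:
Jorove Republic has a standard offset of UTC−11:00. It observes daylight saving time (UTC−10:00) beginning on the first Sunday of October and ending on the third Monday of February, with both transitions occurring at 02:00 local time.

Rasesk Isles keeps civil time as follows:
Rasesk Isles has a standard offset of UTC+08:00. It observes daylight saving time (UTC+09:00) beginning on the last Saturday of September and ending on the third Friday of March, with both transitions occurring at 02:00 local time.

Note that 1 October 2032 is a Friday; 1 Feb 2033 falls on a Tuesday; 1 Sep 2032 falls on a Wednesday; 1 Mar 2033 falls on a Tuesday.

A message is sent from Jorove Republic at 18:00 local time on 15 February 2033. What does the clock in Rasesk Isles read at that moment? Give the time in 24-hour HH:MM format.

1 October 2032 is a Friday, so the first Sunday is October 3.
1 February 2033 is a Tuesday, so the first Monday is February 7 and the third is February 21.
15 February 2033 falls between 3 October 2032 and 21 February 2033, so daylight saving is in effect and Jorove Republic is at UTC−10:00.
18:00 Jorove Republic + 10h = 04:00 UTC (rolling into the next day, 16 February 2033).
1 September 2032 is a Wednesday, so Saturdays fall on 4, 11, 18, 25; the last is September 25.
1 March 2033 is a Tuesday, so the first Friday is March 4 and the third is March 18.
At the standard offset (UTC+08:00), 04:00 UTC + 8h = 12:00 Rasesk Isles standard time.
The standard-time date in Rasesk Isles, 16 February 2033, lies within the daylight-saving period (25 September 2032 – 18 March 2033), so Rasesk Isles is on daylight time, UTC+09:00.
04:00 UTC + 9h = 13:00 Rasesk Isles.

13:00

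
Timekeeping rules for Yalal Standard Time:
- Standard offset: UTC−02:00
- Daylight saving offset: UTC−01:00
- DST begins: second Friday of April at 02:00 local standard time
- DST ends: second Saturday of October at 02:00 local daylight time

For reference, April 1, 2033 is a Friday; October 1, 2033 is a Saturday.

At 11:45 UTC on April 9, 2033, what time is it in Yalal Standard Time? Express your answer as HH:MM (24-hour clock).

1 April 2033 is a Friday, so the first Friday is April 1 and the second is April 8.
1 October 2033 is a Saturday, so the first Saturday is October 1 and the second is October 8.
At the standard offset (UTC−02:00), 11:45 UTC − 2h = 09:45 Yalal Standard Time standard time.
Daylight saving runs 8 April – 8 October; the standard-time date in Yalal Standard Time, April 9, 2033, is inside that window, so Yalal Standard Time is at UTC−01:00.
11:45 UTC − 1h = 10:45 local.

10:45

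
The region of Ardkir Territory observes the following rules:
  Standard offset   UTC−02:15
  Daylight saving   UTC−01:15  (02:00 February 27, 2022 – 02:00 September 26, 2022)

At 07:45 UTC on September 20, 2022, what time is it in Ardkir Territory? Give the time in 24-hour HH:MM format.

06:30

At the standard offset (UTC−02:15), 07:45 UTC − 2h15m = 05:30 Ardkir Territory standard time.
Daylight saving runs 27 February – 26 September; the standard-time date in Ardkir Territory, September 20, 2022, is inside that window, so Ardkir Territory is at UTC−01:15.
07:45 UTC − 1h15m = 06:30 local.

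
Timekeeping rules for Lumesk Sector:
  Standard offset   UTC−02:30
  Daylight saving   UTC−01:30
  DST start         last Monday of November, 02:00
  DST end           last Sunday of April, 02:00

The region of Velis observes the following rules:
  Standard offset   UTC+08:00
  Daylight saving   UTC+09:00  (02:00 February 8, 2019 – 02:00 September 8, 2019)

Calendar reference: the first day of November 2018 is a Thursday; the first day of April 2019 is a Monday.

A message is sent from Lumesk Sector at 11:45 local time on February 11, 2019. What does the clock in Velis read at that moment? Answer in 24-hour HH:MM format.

22:15

1 November 2018 is a Thursday, so Mondays fall on 5, 12, 19, 26; the last is November 26.
1 April 2019 is a Monday, so Sundays fall on 7, 14, 21, 28; the last is April 28.
Daylight saving runs 26 November 2018 – 28 April 2019; February 11, 2019 is inside that window, so Lumesk Sector is at UTC−01:30.
11:45 Lumesk Sector + 1h30m = 13:15 UTC.
At the standard offset (UTC+08:00), 13:15 UTC + 8h = 21:15 Velis standard time.
Daylight saving runs 8 February – 8 September; the standard-time date in Velis, February 11, 2019, is inside that window, so Velis is at UTC+09:00.
13:15 UTC + 9h = 22:15 Velis.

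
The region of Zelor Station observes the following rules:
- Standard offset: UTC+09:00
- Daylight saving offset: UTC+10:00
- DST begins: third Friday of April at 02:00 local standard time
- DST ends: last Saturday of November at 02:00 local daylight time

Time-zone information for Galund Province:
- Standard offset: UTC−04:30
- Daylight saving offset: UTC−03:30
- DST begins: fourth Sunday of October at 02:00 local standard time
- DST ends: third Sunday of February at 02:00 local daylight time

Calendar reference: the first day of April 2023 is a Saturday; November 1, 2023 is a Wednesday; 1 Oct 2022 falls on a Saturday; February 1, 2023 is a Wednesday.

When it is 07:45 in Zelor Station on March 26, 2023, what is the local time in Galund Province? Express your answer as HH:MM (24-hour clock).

18:15

1 April 2023 is a Saturday, so the first Friday is April 7 and the third is April 21.
1 November 2023 is a Wednesday, so Saturdays fall on 4, 11, 18, 25; the last is November 25.
Daylight saving runs 21 April – 25 November; March 26, 2023 is outside that window, so Zelor Station is on standard time at UTC+09:00.
07:45 Zelor Station − 9h = 22:45 UTC (rolling into the previous day, 25 March 2023).
1 October 2022 is a Saturday, so the first Sunday is October 2 and the fourth is October 23.
1 February 2023 is a Wednesday, so the first Sunday is February 5 and the third is February 19.
At the standard offset (UTC−04:30), 22:45 UTC − 4h30m = 18:15 Galund Province standard time.
Daylight saving runs 23 October 2022 – 19 February 2023; the standard-time date in Galund Province, March 25, 2023, is outside that window, so Galund Province is on standard time at UTC−04:30.
22:45 UTC − 4h30m = 18:15 Galund Province.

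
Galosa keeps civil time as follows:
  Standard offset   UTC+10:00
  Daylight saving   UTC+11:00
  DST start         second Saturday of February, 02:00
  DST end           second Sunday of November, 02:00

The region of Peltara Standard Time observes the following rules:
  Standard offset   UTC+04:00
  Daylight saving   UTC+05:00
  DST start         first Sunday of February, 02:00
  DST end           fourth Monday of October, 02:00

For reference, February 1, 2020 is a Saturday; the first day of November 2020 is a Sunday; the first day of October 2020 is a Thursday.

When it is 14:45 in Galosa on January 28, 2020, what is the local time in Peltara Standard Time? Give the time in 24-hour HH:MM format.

08:45

1 February 2020 is a Saturday, so the first Saturday is February 1 and the second is February 8.
1 November 2020 is a Sunday, so the first Sunday is November 1 and the second is November 8.
January 28, 2020 does not fall between 8 February and 8 November, so daylight saving is not in effect and Galosa is at UTC+10:00.
14:45 Galosa − 10h = 04:45 UTC.
1 February 2020 is a Saturday, so the first Sunday is February 2.
1 October 2020 is a Thursday, so the first Monday is October 5 and the fourth is October 26.
At the standard offset (UTC+04:00), 04:45 UTC + 4h = 08:45 Peltara Standard Time standard time.
The standard-time date in Peltara Standard Time, January 28, 2020, is outside the daylight-saving period (2 February – 26 October), so Peltara Standard Time is on standard time, UTC+04:00.
04:45 UTC + 4h = 08:45 Peltara Standard Time.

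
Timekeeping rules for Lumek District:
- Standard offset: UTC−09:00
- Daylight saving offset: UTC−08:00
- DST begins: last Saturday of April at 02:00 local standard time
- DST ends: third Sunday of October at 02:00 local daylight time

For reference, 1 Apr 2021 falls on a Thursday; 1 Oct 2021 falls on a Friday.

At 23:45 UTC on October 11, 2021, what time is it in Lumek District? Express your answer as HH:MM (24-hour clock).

1 April 2021 is a Thursday, so Saturdays fall on 3, 10, 17, 24; the last is April 24.
1 October 2021 is a Friday, so the first Sunday is October 3 and the third is October 17.
At the standard offset (UTC−09:00), 23:45 UTC − 9h = 14:45 Lumek District standard time.
The standard-time date in Lumek District, October 11, 2021, falls between 24 April and 17 October, so daylight saving is in effect and Lumek District is at UTC−08:00.
23:45 UTC − 8h = 15:45 local.

15:45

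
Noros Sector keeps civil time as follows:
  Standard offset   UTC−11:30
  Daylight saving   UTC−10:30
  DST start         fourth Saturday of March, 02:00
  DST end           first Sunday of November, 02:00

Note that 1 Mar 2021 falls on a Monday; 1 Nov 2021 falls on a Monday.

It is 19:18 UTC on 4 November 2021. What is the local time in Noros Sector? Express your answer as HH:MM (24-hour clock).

08:48

1 March 2021 is a Monday, so the first Saturday is March 6 and the fourth is March 27.
1 November 2021 is a Monday, so the first Sunday is November 7.
At the standard offset (UTC−11:30), 19:18 UTC − 11h30m = 07:48 Noros Sector standard time.
The standard-time date in Noros Sector, 4 November 2021, falls between 27 March and 7 November, so daylight saving is in effect and Noros Sector is at UTC−10:30.
19:18 UTC − 10h30m = 08:48 local.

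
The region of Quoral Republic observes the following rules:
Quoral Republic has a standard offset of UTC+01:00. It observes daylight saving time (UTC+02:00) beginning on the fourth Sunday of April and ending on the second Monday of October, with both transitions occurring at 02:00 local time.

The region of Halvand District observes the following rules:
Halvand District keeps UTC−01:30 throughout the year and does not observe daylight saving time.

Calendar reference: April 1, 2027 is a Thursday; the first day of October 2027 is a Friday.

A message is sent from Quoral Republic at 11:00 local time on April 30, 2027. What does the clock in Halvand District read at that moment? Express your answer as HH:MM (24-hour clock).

07:30

1 April 2027 is a Thursday, so the first Sunday is April 4 and the fourth is April 25.
1 October 2027 is a Friday, so the first Monday is October 4 and the second is October 11.
April 30, 2027 lies within the daylight-saving period (25 April – 11 October), so Quoral Republic is on daylight time, UTC+02:00.
11:00 Quoral Republic − 2h = 09:00 UTC.
Halvand District has no daylight saving, so its offset is UTC−01:30 year-round.
09:00 UTC − 1h30m = 07:30 Halvand District.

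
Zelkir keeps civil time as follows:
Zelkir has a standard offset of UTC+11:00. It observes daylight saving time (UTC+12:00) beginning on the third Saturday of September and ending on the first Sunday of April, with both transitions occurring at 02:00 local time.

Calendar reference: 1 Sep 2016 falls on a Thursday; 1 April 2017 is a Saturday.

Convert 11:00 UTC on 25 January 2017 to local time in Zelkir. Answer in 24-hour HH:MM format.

23:00

1 September 2016 is a Thursday, so the first Saturday is September 3 and the third is September 17.
1 April 2017 is a Saturday, so the first Sunday is April 2.
At the standard offset (UTC+11:00), 11:00 UTC + 11h = 22:00 Zelkir standard time.
Daylight saving runs 17 September 2016 – 2 April 2017; the standard-time date in Zelkir, 25 January 2017, is inside that window, so Zelkir is at UTC+12:00.
11:00 UTC + 12h = 23:00 local.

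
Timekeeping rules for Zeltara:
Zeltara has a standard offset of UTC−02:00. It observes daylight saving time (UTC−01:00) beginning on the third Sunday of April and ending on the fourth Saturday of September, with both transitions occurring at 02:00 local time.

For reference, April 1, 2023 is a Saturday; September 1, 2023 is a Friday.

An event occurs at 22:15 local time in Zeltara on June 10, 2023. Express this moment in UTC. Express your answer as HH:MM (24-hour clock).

1 April 2023 is a Saturday, so the first Sunday is April 2 and the third is April 16.
1 September 2023 is a Friday, so the first Saturday is September 2 and the fourth is September 23.
Daylight saving runs 16 April – 23 September; June 10, 2023 is inside that window, so Zeltara is at UTC−01:00.
22:15 local + 1h = 23:15 UTC.

23:15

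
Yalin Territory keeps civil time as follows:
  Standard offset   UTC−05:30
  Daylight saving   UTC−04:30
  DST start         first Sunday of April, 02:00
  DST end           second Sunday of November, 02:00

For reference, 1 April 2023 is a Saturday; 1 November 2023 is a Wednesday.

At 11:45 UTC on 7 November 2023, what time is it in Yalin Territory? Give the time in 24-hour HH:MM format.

07:15

1 April 2023 is a Saturday, so the first Sunday is April 2.
1 November 2023 is a Wednesday, so the first Sunday is November 5 and the second is November 12.
At the standard offset (UTC−05:30), 11:45 UTC − 5h30m = 06:15 Yalin Territory standard time.
The standard-time date in Yalin Territory, 7 November 2023, falls between 2 April and 12 November, so daylight saving is in effect and Yalin Territory is at UTC−04:30.
11:45 UTC − 4h30m = 07:15 local.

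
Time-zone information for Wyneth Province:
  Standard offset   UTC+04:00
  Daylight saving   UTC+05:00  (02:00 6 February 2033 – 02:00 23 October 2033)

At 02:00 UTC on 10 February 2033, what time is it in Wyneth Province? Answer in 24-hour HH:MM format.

At the standard offset (UTC+04:00), 02:00 UTC + 4h = 06:00 Wyneth Province standard time.
The standard-time date in Wyneth Province, 10 February 2033, lies within the daylight-saving period (6 February – 23 October), so Wyneth Province is on daylight time, UTC+05:00.
02:00 UTC + 5h = 07:00 local.

07:00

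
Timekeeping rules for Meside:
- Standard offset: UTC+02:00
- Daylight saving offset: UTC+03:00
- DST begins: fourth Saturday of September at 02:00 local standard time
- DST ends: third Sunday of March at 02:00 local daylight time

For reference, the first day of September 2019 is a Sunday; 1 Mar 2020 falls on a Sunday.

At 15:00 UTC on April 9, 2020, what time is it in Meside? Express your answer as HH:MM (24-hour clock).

17:00

1 September 2019 is a Sunday, so the first Saturday is September 7 and the fourth is September 28.
1 March 2020 is a Sunday, so the first Sunday is March 1 and the third is March 15.
At the standard offset (UTC+02:00), 15:00 UTC + 2h = 17:00 Meside standard time.
Daylight saving runs 28 September 2019 – 15 March 2020; the standard-time date in Meside, April 9, 2020, is outside that window, so Meside is on standard time at UTC+02:00.
15:00 UTC + 2h = 17:00 local.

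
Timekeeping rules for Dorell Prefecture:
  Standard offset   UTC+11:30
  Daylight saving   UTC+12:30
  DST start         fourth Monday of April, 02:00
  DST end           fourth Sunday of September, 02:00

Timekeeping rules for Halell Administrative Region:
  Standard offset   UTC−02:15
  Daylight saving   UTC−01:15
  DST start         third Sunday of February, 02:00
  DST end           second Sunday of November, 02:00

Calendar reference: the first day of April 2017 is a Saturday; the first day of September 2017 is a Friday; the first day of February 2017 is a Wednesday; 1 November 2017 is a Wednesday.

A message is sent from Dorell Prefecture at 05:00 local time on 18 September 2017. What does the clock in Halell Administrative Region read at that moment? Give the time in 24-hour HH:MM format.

15:15

1 April 2017 is a Saturday, so the first Monday is April 3 and the fourth is April 24.
1 September 2017 is a Friday, so the first Sunday is September 3 and the fourth is September 24.
18 September 2017 lies within the daylight-saving period (24 April – 24 September), so Dorell Prefecture is on daylight time, UTC+12:30.
05:00 Dorell Prefecture − 12h30m = 16:30 UTC (rolling into the previous day, 17 September 2017).
1 February 2017 is a Wednesday, so the first Sunday is February 5 and the third is February 19.
1 November 2017 is a Wednesday, so the first Sunday is November 5 and the second is November 12.
At the standard offset (UTC−02:15), 16:30 UTC − 2h15m = 14:15 Halell Administrative Region standard time.
The standard-time date in Halell Administrative Region, 17 September 2017, lies within the daylight-saving period (19 February – 12 November), so Halell Administrative Region is on daylight time, UTC−01:15.
16:30 UTC − 1h15m = 15:15 Halell Administrative Region.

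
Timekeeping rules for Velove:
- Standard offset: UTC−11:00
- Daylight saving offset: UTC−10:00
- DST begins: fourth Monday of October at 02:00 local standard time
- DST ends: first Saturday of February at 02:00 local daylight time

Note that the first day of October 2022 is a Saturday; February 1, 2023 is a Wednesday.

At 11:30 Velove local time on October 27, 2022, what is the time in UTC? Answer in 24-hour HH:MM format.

1 October 2022 is a Saturday, so the first Monday is October 3 and the fourth is October 24.
1 February 2023 is a Wednesday, so the first Saturday is February 4.
October 27, 2022 falls between 24 October 2022 and 4 February 2023, so daylight saving is in effect and Velove is at UTC−10:00.
11:30 local + 10h = 21:30 UTC.

21:30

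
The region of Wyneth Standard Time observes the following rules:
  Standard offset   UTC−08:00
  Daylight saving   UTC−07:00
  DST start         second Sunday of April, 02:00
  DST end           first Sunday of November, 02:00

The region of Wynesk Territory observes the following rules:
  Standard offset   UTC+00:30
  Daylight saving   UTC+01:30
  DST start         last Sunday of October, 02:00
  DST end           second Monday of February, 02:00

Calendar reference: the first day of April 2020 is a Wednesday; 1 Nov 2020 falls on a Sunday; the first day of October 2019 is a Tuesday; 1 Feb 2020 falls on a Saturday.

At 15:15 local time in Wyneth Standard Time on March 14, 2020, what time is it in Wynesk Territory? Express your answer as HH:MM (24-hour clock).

23:45

1 April 2020 is a Wednesday, so the first Sunday is April 5 and the second is April 12.
1 November 2020 is a Sunday, so the first Sunday is November 1.
March 14, 2020 does not fall between 12 April and 1 November, so daylight saving is not in effect and Wyneth Standard Time is at UTC−08:00.
15:15 Wyneth Standard Time + 8h = 23:15 UTC.
1 October 2019 is a Tuesday, so Sundays fall on 6, 13, 20, 27; the last is October 27.
1 February 2020 is a Saturday, so the first Monday is February 3 and the second is February 10.
At the standard offset (UTC+00:30), 23:15 UTC + 0h30m = 23:45 Wynesk Territory standard time.
The standard-time date in Wynesk Territory, March 14, 2020, is outside the daylight-saving period (27 October 2019 – 10 February 2020), so Wynesk Territory is on standard time, UTC+00:30.
23:15 UTC + 0h30m = 23:45 Wynesk Territory.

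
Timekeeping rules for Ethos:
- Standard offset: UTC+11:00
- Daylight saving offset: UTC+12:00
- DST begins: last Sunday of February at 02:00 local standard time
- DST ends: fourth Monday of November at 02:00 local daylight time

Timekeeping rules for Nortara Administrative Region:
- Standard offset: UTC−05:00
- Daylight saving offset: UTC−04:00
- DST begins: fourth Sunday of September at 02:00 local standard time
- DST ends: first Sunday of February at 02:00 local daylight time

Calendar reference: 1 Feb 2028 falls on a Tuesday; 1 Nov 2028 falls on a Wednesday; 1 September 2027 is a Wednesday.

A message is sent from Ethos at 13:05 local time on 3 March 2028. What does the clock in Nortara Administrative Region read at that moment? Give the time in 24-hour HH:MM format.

1 February 2028 is a Tuesday, so Sundays fall on 6, 13, 20, 27; the last is February 27.
1 November 2028 is a Wednesday, so the first Monday is November 6 and the fourth is November 27.
3 March 2028 falls between 27 February and 27 November, so daylight saving is in effect and Ethos is at UTC+12:00.
13:05 Ethos − 12h = 01:05 UTC.
1 September 2027 is a Wednesday, so the first Sunday is September 5 and the fourth is September 26.
1 February 2028 is a Tuesday, so the first Sunday is February 6.
At the standard offset (UTC−05:00), 01:05 UTC − 5h = 20:05 Nortara Administrative Region standard time (rolling into the previous day, 2 March 2028).
Daylight saving runs 26 September 2027 – 6 February 2028; the standard-time date in Nortara Administrative Region, 2 March 2028, is outside that window, so Nortara Administrative Region is on standard time at UTC−05:00.
01:05 UTC − 5h = 20:05 Nortara Administrative Region (rolling into the previous day, 2 March 2028).

20:05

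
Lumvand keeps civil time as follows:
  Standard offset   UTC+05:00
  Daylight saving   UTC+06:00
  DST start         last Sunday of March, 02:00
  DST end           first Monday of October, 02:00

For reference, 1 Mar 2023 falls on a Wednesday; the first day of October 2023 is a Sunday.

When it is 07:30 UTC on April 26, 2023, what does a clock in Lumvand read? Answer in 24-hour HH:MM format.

13:30

1 March 2023 is a Wednesday, so Sundays fall on 5, 12, 19, 26; the last is March 26.
1 October 2023 is a Sunday, so the first Monday is October 2.
At the standard offset (UTC+05:00), 07:30 UTC + 5h = 12:30 Lumvand standard time.
The standard-time date in Lumvand, April 26, 2023, lies within the daylight-saving period (26 March – 2 October), so Lumvand is on daylight time, UTC+06:00.
07:30 UTC + 6h = 13:30 local.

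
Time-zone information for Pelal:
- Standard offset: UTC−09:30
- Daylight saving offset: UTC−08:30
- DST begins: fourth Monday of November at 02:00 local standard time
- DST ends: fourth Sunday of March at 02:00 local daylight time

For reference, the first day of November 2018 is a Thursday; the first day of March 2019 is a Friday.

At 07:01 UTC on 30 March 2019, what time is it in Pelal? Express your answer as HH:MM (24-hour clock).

21:31

1 November 2018 is a Thursday, so the first Monday is November 5 and the fourth is November 26.
1 March 2019 is a Friday, so the first Sunday is March 3 and the fourth is March 24.
At the standard offset (UTC−09:30), 07:01 UTC − 9h30m = 21:31 Pelal standard time (rolling into the previous day, 29 March 2019).
The standard-time date in Pelal, 29 March 2019, is outside the daylight-saving period (26 November 2018 – 24 March 2019), so Pelal is on standard time, UTC−09:30.
07:01 UTC − 9h30m = 21:31 local (rolling into the previous day, 29 March 2019).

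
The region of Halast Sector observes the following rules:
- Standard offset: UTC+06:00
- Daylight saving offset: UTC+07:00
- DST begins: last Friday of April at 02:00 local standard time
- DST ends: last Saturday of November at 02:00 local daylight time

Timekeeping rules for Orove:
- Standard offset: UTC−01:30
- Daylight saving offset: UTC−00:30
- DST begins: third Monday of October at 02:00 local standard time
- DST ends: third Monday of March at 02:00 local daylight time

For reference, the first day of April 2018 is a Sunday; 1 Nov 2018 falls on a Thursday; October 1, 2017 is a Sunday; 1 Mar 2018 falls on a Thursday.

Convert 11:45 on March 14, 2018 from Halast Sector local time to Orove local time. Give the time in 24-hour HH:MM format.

1 April 2018 is a Sunday, so Fridays fall on 6, 13, 20, 27; the last is April 27.
1 November 2018 is a Thursday, so Saturdays fall on 3, 10, 17, 24; the last is November 24.
March 14, 2018 does not fall between 27 April and 24 November, so daylight saving is not in effect and Halast Sector is at UTC+06:00.
11:45 Halast Sector − 6h = 05:45 UTC.
1 October 2017 is a Sunday, so the first Monday is October 2 and the third is October 16.
1 March 2018 is a Thursday, so the first Monday is March 5 and the third is March 19.
At the standard offset (UTC−01:30), 05:45 UTC − 1h30m = 04:15 Orove standard time.
Daylight saving runs 16 October 2017 – 19 March 2018; the standard-time date in Orove, March 14, 2018, is inside that window, so Orove is at UTC−00:30.
05:45 UTC − 0h30m = 05:15 Orove.

05:15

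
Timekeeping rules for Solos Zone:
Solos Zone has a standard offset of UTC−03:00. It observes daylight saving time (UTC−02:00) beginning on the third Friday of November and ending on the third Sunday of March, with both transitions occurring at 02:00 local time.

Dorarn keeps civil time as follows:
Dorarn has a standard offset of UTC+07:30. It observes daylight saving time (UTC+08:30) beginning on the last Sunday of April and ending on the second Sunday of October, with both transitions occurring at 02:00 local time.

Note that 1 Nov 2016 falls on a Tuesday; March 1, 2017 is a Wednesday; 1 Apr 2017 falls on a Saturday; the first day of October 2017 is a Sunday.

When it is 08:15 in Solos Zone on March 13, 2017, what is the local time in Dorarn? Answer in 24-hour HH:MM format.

1 November 2016 is a Tuesday, so the first Friday is November 4 and the third is November 18.
1 March 2017 is a Wednesday, so the first Sunday is March 5 and the third is March 19.
March 13, 2017 lies within the daylight-saving period (18 November 2016 – 19 March 2017), so Solos Zone is on daylight time, UTC−02:00.
08:15 Solos Zone + 2h = 10:15 UTC.
1 April 2017 is a Saturday, so Sundays fall on 2, 9, 16, 23, 30; the last is April 30.
1 October 2017 is a Sunday, so the first Sunday is October 1 and the second is October 8.
At the standard offset (UTC+07:30), 10:15 UTC + 7h30m = 17:45 Dorarn standard time.
The standard-time date in Dorarn, March 13, 2017, is outside the daylight-saving period (30 April – 8 October), so Dorarn is on standard time, UTC+07:30.
10:15 UTC + 7h30m = 17:45 Dorarn.

17:45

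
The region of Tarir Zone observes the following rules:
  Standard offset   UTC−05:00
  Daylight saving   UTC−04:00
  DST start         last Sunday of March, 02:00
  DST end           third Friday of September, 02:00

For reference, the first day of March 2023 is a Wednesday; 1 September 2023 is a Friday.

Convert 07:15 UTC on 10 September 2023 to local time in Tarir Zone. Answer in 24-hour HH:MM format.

1 March 2023 is a Wednesday, so Sundays fall on 5, 12, 19, 26; the last is March 26.
1 September 2023 is a Friday, so the first Friday is September 1 and the third is September 15.
At the standard offset (UTC−05:00), 07:15 UTC − 5h = 02:15 Tarir Zone standard time.
The standard-time date in Tarir Zone, 10 September 2023, lies within the daylight-saving period (26 March – 15 September), so Tarir Zone is on daylight time, UTC−04:00.
07:15 UTC − 4h = 03:15 local.

03:15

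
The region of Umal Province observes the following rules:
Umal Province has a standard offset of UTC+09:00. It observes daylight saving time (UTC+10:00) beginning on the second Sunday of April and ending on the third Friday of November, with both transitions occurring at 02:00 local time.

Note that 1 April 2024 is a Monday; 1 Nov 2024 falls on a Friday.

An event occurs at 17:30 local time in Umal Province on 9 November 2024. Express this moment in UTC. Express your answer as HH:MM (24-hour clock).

07:30

1 April 2024 is a Monday, so the first Sunday is April 7 and the second is April 14.
1 November 2024 is a Friday, so the first Friday is November 1 and the third is November 15.
Daylight saving runs 14 April – 15 November; 9 November 2024 is inside that window, so Umal Province is at UTC+10:00.
17:30 local − 10h = 07:30 UTC.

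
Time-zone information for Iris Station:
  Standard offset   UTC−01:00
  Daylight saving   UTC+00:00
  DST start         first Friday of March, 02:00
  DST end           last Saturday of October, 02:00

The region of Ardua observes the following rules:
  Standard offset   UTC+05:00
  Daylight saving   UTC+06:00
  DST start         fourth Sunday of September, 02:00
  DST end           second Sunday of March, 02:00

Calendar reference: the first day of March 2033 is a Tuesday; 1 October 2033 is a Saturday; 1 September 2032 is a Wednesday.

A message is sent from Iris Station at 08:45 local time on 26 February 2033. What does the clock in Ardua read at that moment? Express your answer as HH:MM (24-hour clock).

15:45

1 March 2033 is a Tuesday, so the first Friday is March 4.
1 October 2033 is a Saturday, so Saturdays fall on 1, 8, 15, 22, 29; the last is October 29.
26 February 2033 does not fall between 4 March and 29 October, so daylight saving is not in effect and Iris Station is at UTC−01:00.
08:45 Iris Station + 1h = 09:45 UTC.
1 September 2032 is a Wednesday, so the first Sunday is September 5 and the fourth is September 26.
1 March 2033 is a Tuesday, so the first Sunday is March 6 and the second is March 13.
At the standard offset (UTC+05:00), 09:45 UTC + 5h = 14:45 Ardua standard time.
The standard-time date in Ardua, 26 February 2033, falls between 26 September 2032 and 13 March 2033, so daylight saving is in effect and Ardua is at UTC+06:00.
09:45 UTC + 6h = 15:45 Ardua.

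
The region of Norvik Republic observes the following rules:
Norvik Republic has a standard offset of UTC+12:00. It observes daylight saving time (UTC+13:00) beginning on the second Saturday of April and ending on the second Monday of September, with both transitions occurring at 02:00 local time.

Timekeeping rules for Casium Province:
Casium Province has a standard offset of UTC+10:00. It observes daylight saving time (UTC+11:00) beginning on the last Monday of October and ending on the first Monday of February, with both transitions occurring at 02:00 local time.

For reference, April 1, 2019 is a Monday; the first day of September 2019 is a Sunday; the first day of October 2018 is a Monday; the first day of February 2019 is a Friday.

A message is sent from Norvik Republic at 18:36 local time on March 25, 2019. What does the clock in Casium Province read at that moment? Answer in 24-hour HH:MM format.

16:36

1 April 2019 is a Monday, so the first Saturday is April 6 and the second is April 13.
1 September 2019 is a Sunday, so the first Monday is September 2 and the second is September 9.
March 25, 2019 is outside the daylight-saving period (13 April – 9 September), so Norvik Republic is on standard time, UTC+12:00.
18:36 Norvik Republic − 12h = 06:36 UTC.
1 October 2018 is a Monday, so Mondays fall on 1, 8, 15, 22, 29; the last is October 29.
1 February 2019 is a Friday, so the first Monday is February 4.
At the standard offset (UTC+10:00), 06:36 UTC + 10h = 16:36 Casium Province standard time.
The standard-time date in Casium Province, March 25, 2019, is outside the daylight-saving period (29 October 2018 – 4 February 2019), so Casium Province is on standard time, UTC+10:00.
06:36 UTC + 10h = 16:36 Casium Province.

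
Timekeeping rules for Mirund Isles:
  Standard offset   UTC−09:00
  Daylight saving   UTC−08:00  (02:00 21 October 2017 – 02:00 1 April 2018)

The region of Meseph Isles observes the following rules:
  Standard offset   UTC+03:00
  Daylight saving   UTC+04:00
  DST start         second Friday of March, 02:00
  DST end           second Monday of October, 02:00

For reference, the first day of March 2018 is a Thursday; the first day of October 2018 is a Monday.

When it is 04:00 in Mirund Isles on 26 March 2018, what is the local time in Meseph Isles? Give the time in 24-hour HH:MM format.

26 March 2018 lies within the daylight-saving period (21 October 2017 – 1 April 2018), so Mirund Isles is on daylight time, UTC−08:00.
04:00 Mirund Isles + 8h = 12:00 UTC.
1 March 2018 is a Thursday, so the first Friday is March 2 and the second is March 9.
1 October 2018 is a Monday, so the first Monday is October 1 and the second is October 8.
At the standard offset (UTC+03:00), 12:00 UTC + 3h = 15:00 Meseph Isles standard time.
The standard-time date in Meseph Isles, 26 March 2018, falls between 9 March and 8 October, so daylight saving is in effect and Meseph Isles is at UTC+04:00.
12:00 UTC + 4h = 16:00 Meseph Isles.

16:00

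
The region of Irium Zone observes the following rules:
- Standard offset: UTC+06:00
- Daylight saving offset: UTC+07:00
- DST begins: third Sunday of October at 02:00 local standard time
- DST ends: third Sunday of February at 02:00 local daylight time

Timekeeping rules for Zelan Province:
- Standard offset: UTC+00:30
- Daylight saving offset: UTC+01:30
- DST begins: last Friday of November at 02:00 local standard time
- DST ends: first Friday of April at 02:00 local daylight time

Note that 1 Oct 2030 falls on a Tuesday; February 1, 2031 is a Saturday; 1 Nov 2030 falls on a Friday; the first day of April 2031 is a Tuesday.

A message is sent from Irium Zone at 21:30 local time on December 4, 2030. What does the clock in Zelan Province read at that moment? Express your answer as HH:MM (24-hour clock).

16:00

1 October 2030 is a Tuesday, so the first Sunday is October 6 and the third is October 20.
1 February 2031 is a Saturday, so the first Sunday is February 2 and the third is February 16.
December 4, 2030 falls between 20 October 2030 and 16 February 2031, so daylight saving is in effect and Irium Zone is at UTC+07:00.
21:30 Irium Zone − 7h = 14:30 UTC.
1 November 2030 is a Friday, so Fridays fall on 1, 8, 15, 22, 29; the last is November 29.
1 April 2031 is a Tuesday, so the first Friday is April 4.
At the standard offset (UTC+00:30), 14:30 UTC + 0h30m = 15:00 Zelan Province standard time.
The standard-time date in Zelan Province, December 4, 2030, lies within the daylight-saving period (29 November 2030 – 4 April 2031), so Zelan Province is on daylight time, UTC+01:30.
14:30 UTC + 1h30m = 16:00 Zelan Province.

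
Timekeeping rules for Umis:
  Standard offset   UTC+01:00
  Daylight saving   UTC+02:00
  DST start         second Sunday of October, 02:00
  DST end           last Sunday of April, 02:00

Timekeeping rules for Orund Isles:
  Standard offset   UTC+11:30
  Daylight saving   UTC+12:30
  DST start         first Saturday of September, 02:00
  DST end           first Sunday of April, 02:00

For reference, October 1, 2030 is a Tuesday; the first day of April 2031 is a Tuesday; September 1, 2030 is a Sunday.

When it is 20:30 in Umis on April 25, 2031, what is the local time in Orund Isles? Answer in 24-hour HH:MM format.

06:00

1 October 2030 is a Tuesday, so the first Sunday is October 6 and the second is October 13.
1 April 2031 is a Tuesday, so Sundays fall on 6, 13, 20, 27; the last is April 27.
April 25, 2031 falls between 13 October 2030 and 27 April 2031, so daylight saving is in effect and Umis is at UTC+02:00.
20:30 Umis − 2h = 18:30 UTC.
1 September 2030 is a Sunday, so the first Saturday is September 7.
1 April 2031 is a Tuesday, so the first Sunday is April 6.
At the standard offset (UTC+11:30), 18:30 UTC + 11h30m = 06:00 Orund Isles standard time (rolling into the next day, 26 April 2031).
Daylight saving runs 7 September 2030 – 6 April 2031; the standard-time date in Orund Isles, April 26, 2031, is outside that window, so Orund Isles is on standard time at UTC+11:30.
18:30 UTC + 11h30m = 06:00 Orund Isles (rolling into the next day, 26 April 2031).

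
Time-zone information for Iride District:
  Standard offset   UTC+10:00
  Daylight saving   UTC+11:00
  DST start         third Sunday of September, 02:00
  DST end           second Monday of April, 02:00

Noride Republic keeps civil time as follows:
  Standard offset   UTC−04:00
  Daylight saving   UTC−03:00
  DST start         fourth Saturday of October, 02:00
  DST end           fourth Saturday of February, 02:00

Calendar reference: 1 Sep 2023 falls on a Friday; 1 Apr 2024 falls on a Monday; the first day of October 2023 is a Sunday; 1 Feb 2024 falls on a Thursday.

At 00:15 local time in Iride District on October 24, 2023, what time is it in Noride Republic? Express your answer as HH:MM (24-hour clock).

1 September 2023 is a Friday, so the first Sunday is September 3 and the third is September 17.
1 April 2024 is a Monday, so the first Monday is April 1 and the second is April 8.
October 24, 2023 lies within the daylight-saving period (17 September 2023 – 8 April 2024), so Iride District is on daylight time, UTC+11:00.
00:15 Iride District − 11h = 13:15 UTC (rolling into the previous day, 23 October 2023).
1 October 2023 is a Sunday, so the first Saturday is October 7 and the fourth is October 28.
1 February 2024 is a Thursday, so the first Saturday is February 3 and the fourth is February 24.
At the standard offset (UTC−04:00), 13:15 UTC − 4h = 09:15 Noride Republic standard time.
The standard-time date in Noride Republic, October 23, 2023, does not fall between 28 October 2023 and 24 February 2024, so daylight saving is not in effect and Noride Republic is at UTC−04:00.
13:15 UTC − 4h = 09:15 Noride Republic.

09:15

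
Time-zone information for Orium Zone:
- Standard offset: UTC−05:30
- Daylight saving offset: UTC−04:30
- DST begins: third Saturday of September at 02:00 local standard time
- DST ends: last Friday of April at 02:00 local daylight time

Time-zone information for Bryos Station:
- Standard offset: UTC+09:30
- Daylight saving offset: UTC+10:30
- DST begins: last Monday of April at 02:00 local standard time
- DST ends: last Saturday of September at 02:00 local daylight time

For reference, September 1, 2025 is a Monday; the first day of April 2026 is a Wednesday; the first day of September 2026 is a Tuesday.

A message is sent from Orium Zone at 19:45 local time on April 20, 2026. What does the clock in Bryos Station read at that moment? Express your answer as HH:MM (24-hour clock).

09:45

1 September 2025 is a Monday, so the first Saturday is September 6 and the third is September 20.
1 April 2026 is a Wednesday, so Fridays fall on 3, 10, 17, 24; the last is April 24.
Daylight saving runs 20 September 2025 – 24 April 2026; April 20, 2026 is inside that window, so Orium Zone is at UTC−04:30.
19:45 Orium Zone + 4h30m = 00:15 UTC (rolling into the next day, 21 April 2026).
1 April 2026 is a Wednesday, so Mondays fall on 6, 13, 20, 27; the last is April 27.
1 September 2026 is a Tuesday, so Saturdays fall on 5, 12, 19, 26; the last is September 26.
At the standard offset (UTC+09:30), 00:15 UTC + 9h30m = 09:45 Bryos Station standard time.
Daylight saving runs 27 April – 26 September; the standard-time date in Bryos Station, April 21, 2026, is outside that window, so Bryos Station is on standard time at UTC+09:30.
00:15 UTC + 9h30m = 09:45 Bryos Station.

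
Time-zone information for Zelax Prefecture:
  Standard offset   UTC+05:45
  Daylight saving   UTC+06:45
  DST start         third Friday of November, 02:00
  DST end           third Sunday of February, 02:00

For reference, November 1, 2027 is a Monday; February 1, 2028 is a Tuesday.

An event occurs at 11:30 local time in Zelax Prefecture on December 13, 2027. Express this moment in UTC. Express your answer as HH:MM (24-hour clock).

04:45

1 November 2027 is a Monday, so the first Friday is November 5 and the third is November 19.
1 February 2028 is a Tuesday, so the first Sunday is February 6 and the third is February 20.
December 13, 2027 lies within the daylight-saving period (19 November 2027 – 20 February 2028), so Zelax Prefecture is on daylight time, UTC+06:45.
11:30 local − 6h45m = 04:45 UTC.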